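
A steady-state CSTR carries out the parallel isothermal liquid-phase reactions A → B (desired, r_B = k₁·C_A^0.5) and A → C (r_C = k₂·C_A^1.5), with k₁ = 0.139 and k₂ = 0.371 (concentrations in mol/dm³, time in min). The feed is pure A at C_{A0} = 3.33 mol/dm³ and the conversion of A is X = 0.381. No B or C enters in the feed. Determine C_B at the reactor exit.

0.195 mol/dm³

Exit C_A = C_{A0}(1−X) = 3.33×0.619 = 2.061 mol/dm³.
Rates in a CSTR are evaluated at the outlet concentration: r_B = 0.139×2.061^0.5 = 0.1996, r_C = 0.371×2.061^1.5 = 1.098.
Fraction of consumed A going to B: r_B/(r_B+r_C) = 0.1538.
C_B = 0.1538·C_{A0}·X = 0.1538×3.33×0.381 = 0.195 mol/dm³.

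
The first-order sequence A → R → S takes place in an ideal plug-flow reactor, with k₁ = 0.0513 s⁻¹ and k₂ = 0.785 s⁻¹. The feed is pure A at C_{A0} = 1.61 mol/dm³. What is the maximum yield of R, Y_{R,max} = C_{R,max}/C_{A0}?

For a first-order series the maximum intermediate yield is C_{R,max}/C_{A0} = (k₁/k₂)^[k₂/(k₂−k₁)].
= (0.0513/0.785)^(0.785/(0.785−0.0513)) = (0.06535)^(1.070) = 0.05400.

0.0540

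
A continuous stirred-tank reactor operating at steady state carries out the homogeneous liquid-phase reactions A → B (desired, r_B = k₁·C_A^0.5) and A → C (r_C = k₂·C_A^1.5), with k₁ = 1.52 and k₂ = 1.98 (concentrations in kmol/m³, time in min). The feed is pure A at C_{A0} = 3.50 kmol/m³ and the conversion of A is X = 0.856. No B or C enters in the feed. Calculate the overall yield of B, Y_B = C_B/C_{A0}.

Exit C_A = C_{A0}(1−X) = 3.50×0.144 = 0.5040 kmol/m³.
In a CSTR the entire volume is at exit conditions, so r_B = 1.52×0.5040^0.5 = 1.079 and r_C = 1.98×0.5040^1.5 = 0.7085.
Fraction of consumed A going to B: r_B/(r_B+r_C) = 0.6037.
C_B = 0.6037·C_{A0}·X = 0.6037×3.50×0.856 = 1.81 kmol/m³; Y_B = C_B/C_{A0} = 0.517.

0.517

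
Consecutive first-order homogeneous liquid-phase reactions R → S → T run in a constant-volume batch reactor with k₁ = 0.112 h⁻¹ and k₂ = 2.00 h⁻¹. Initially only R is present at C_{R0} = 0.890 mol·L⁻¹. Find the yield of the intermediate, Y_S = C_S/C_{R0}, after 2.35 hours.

The intermediate concentration in a first-order A→B→C sequence is C_S = k₁C_{R0}(e^(−k₁t) − e^(−k₂t))/(k₂−k₁).
e^(−k₁t) = e^(−0.112×2.35) = e^(−0.2632) = 0.7686; e^(−k₂t) = e^(−4.700) = 0.009095.
C_S = 0.112×0.890/(2.00−0.112) × (0.7686−0.009095) = 0.05280×0.7595 = 0.04010 mol·L⁻¹.
Y_S = C_S/C_{R0} = 0.04010/0.890 = 0.0451.

0.0451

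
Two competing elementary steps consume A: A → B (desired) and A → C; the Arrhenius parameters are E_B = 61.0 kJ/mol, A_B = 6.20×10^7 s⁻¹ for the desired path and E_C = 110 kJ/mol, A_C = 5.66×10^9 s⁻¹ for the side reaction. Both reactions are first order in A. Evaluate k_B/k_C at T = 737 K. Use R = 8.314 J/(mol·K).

With equal orders, S_{B/C} = k_B/k_C = (A_B/A_C)·exp[(E_C−E_B)/(RT)].
(E_C−E_B)/(RT) = (110−61.0)×10³/(8.314×737) = 49000/6127 = 7.997.
k_B/k_C = (6.20×10^7/5.66×10^9)·exp(7.997) = 0.01095 × 2972 = 32.6.

32.6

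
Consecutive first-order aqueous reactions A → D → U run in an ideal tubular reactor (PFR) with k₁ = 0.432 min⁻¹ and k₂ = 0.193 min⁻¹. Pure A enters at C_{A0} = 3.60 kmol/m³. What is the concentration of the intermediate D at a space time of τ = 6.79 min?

For first-order series with pure A initially, C_D(τ) = k₁C_{A0}/(k₂−k₁)·(e^(−k₁τ) − e^(−k₂τ)).
e^(−k₁τ) = e^(−0.432×6.79) = e^(−2.933) = 0.05322; e^(−k₂τ) = e^(−1.310) = 0.2697.
C_D = 0.432×3.60/(0.193−0.432) × (0.05322−0.2697) = (-6.507)×(-0.2165) = 1.409 kmol/m³.

1.41 kmol/m³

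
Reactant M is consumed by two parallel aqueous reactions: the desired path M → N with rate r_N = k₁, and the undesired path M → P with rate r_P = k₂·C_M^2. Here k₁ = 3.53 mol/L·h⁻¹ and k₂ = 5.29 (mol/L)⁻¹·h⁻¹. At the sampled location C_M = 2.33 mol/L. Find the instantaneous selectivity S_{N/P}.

0.123

S_{N/P} = r_N/r_P = (k₁)/(k₂·C_M^2) = (k₁/k₂)·C_M^-2.
= (3.53) / (5.29×2.330^2) = 3.530/28.72 = 0.123.
The undesired path is higher order in M, so low C_M (CSTR or dilute feed) favours N.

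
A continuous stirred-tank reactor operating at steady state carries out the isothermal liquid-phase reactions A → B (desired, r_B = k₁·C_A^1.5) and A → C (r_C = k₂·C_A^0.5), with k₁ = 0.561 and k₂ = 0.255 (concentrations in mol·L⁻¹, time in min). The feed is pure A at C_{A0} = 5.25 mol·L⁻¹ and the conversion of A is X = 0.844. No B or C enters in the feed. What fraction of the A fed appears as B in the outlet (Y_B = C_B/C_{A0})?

Exit C_A = C_{A0}(1−X) = 5.25×0.156 = 0.8190 mol·L⁻¹.
Rates in a CSTR are evaluated at the outlet concentration: r_B = 0.561×0.8190^1.5 = 0.4158, r_C = 0.255×0.8190^0.5 = 0.2308.
Fraction of consumed A going to B: r_B/(r_B+r_C) = 0.6431.
C_B = 0.6431·C_{A0}·X = 0.6431×5.25×0.844 = 2.85 mol·L⁻¹; Y_B = C_B/C_{A0} = 0.543.

0.543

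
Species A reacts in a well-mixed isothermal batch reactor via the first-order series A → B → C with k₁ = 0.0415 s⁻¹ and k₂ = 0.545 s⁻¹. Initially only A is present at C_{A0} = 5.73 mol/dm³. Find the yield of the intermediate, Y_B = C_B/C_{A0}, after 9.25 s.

The intermediate concentration in a first-order A→B→C sequence is C_B = k₁C_{A0}(e^(−k₁t) − e^(−k₂t))/(k₂−k₁).
e^(−k₁t) = e^(−0.0415×9.25) = e^(−0.3839) = 0.6812; e^(−k₂t) = e^(−5.041) = 0.006466.
C_B = 0.0415×5.73/(0.545−0.0415) × (0.6812−0.006466) = 0.4723×0.6748 = 0.3187 mol/dm³.
Y_B = C_B/C_{A0} = 0.3187/5.73 = 0.0556.

0.0556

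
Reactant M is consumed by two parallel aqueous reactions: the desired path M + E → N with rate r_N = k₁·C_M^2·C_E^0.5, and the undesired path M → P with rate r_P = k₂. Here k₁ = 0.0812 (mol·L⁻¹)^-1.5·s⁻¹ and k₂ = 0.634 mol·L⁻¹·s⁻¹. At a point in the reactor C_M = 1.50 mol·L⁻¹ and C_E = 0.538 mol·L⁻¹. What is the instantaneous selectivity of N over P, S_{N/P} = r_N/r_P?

S_{N/P} = r_N/r_P = (k₁·C_M^2·C_E^0.5)/(k₂) = (k₁/k₂)·C_M^2·C_E^0.5.
= (0.0812×1.500^2×0.5380^0.5) / (0.634) = 0.1340/0.6340 = 0.211.

0.211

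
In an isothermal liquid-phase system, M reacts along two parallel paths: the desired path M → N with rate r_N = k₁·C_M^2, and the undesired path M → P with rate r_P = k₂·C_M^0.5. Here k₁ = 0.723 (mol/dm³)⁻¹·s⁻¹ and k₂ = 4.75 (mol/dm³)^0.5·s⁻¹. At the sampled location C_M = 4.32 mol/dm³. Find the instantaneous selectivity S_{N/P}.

1.37

S_{N/P} = r_N/r_P = (k₁·C_M^2)/(k₂·C_M^0.5) = (k₁/k₂)·C_M^1.5.
= (0.723×4.320^2) / (4.75×4.320^0.5) = 13.49/9.873 = 1.37.
Since the desired path is higher order in M, keeping C_M high (PFR or concentrated feed) favours N.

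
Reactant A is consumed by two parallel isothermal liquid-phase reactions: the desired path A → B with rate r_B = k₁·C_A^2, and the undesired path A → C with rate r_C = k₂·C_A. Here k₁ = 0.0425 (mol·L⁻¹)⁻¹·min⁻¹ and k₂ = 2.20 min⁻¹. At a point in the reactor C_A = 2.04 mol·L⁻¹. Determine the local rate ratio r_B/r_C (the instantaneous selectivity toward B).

S_{B/C} = r_B/r_C = (k₁·C_A^2)/(k₂·C_A) = (k₁/k₂)·C_A.
= (0.0425×2.040^2) / (2.20×2.040) = 0.1769/4.488 = 0.0394.

0.0394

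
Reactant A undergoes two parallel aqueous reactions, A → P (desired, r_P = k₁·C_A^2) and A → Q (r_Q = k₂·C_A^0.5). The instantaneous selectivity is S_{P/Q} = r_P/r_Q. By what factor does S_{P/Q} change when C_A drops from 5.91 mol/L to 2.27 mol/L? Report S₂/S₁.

S_{P/Q} = (k₁/k₂)·C_A^1.5, so S₂/S₁ = (C_{A,2}/C_{A,1})^1.5.
= (2.27/5.91)^1.5 = (0.3841)^1.5 = 0.238.

0.238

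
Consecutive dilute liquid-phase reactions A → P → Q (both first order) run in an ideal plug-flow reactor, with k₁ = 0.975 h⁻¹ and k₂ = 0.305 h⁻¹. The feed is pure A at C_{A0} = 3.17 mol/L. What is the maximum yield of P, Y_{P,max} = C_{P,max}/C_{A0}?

0.589

For a first-order series the maximum intermediate yield is C_{P,max}/C_{A0} = (k₁/k₂)^[k₂/(k₂−k₁)].
= (0.975/0.305)^(0.305/(0.305−0.975)) = (3.197)^(-0.4552) = 0.5892.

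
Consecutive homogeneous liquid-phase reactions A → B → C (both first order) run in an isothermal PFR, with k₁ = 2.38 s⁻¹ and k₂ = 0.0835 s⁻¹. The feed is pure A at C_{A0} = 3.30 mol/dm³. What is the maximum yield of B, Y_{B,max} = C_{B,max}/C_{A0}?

For a first-order series the maximum intermediate yield is C_{B,max}/C_{A0} = (k₁/k₂)^[k₂/(k₂−k₁)].
= (2.38/0.0835)^(0.0835/(0.0835−2.38)) = (28.50)^(-0.03636) = 0.8853.

0.885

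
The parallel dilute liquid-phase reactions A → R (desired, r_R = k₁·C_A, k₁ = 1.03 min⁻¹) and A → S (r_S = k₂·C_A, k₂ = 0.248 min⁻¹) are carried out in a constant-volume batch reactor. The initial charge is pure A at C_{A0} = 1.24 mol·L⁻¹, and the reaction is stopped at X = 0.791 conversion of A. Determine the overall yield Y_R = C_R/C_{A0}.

C_A = C_{A0}(1−X) = 0.2592 mol·L⁻¹.
Both paths are first order in A, so the instantaneous fraction to R is constant: dC_R/d(−C_A) = k₁/(k₁+k₂) = 0.8059.
C_R = 0.8059·(C_{A0}−C_A) = 0.8059×0.9808 = 0.791 mol·L⁻¹.
Y_R = C_R/C_{A0} = 0.7905/1.24 = 0.638.

0.638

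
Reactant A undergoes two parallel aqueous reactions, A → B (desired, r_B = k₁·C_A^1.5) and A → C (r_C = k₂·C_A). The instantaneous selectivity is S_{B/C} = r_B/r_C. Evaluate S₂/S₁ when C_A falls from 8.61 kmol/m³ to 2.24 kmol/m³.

S_{B/C} = (k₁/k₂)·C_A^0.5, so S₂/S₁ = (C_{A,2}/C_{A,1})^0.5.
= (2.24/8.61)^0.5 = (0.2602)^0.5 = 0.510.
Selectivity toward B falls as C_A falls — high-concentration operation is favoured.

0.510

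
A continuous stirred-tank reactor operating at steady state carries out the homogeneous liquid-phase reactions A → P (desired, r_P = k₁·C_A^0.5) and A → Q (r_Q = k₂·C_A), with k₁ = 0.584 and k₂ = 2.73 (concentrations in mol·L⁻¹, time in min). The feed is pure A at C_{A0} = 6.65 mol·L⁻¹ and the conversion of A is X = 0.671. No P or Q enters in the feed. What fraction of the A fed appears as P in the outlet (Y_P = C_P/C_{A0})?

Exit C_A = C_{A0}(1−X) = 6.65×0.329 = 2.188 mol·L⁻¹.
A CSTR operates uniformly at the exit composition, giving r_P = 0.8638 and r_Q = 5.973 (each k·C_A^n at C_A = 2.188).
Fraction of consumed A going to P: r_P/(r_P+r_Q) = 0.1264.
C_P = 0.1264·C_{A0}·X = 0.1264×6.65×0.671 = 0.564 mol·L⁻¹; Y_P = C_P/C_{A0} = 0.0848.

0.0848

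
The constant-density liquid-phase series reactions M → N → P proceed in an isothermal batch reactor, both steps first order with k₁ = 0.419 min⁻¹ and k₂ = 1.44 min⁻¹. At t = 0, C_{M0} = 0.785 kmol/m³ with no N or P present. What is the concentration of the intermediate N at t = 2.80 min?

The intermediate concentration in a first-order A→B→C sequence is C_N = k₁C_{M0}(e^(−k₁t) − e^(−k₂t))/(k₂−k₁).
e^(−k₁t) = e^(−0.419×2.80) = e^(−1.173) = 0.3094; e^(−k₂t) = e^(−4.032) = 0.01774.
C_N = 0.419×0.785/(1.44−0.419) × (0.3094−0.01774) = 0.3221×0.2916 = 0.09395 kmol/m³.

0.0940 kmol/m³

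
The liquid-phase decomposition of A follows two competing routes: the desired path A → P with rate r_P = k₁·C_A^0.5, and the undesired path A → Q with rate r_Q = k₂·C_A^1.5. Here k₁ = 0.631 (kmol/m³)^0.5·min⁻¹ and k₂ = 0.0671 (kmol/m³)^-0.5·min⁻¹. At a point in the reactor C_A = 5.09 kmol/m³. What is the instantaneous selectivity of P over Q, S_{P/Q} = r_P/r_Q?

1.85

S_{P/Q} = r_P/r_Q = (k₁·C_A^0.5)/(k₂·C_A^1.5) = (k₁/k₂)·C_A⁻¹.
= (0.631×5.090^0.5) / (0.0671×5.090^1.5) = 1.424/0.7705 = 1.85.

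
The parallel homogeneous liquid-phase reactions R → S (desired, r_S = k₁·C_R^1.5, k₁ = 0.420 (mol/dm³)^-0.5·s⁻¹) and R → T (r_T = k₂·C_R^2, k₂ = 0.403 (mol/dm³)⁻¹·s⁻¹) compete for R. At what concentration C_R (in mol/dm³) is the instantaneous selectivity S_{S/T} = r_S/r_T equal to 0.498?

S_{S/T} = (k₁/k₂)·C_R^-0.5 ⇒ C_R = (S·k₂/k₁)^(-2).
= (0.498×0.403/0.420)^(-2) = (0.4778)^(-2) = 4.38 mol/dm³.

4.38 mol/dm³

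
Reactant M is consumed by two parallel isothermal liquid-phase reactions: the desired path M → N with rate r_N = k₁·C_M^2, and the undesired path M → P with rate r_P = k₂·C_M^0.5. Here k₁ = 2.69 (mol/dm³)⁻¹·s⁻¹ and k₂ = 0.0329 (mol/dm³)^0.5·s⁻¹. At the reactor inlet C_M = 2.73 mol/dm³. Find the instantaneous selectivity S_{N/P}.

369

S_{N/P} = r_N/r_P = (k₁·C_M^2)/(k₂·C_M^0.5) = (k₁/k₂)·C_M^1.5.
= (2.69×2.730^2) / (0.0329×2.730^0.5) = 20.05/0.05436 = 369.
Since the desired path is higher order in M, keeping C_M high (PFR or concentrated feed) favours N.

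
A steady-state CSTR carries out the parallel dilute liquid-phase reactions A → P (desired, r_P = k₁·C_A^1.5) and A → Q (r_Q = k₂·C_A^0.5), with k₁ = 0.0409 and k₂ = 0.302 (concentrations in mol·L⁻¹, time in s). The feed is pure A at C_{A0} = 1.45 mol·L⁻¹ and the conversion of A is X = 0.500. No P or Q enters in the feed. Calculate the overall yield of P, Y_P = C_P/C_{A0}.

Exit C_A = C_{A0}(1−X) = 1.45×0.500 = 0.7250 mol·L⁻¹.
A CSTR operates uniformly at the exit composition, giving r_P = 0.02525 and r_Q = 0.2571 (each k·C_A^n at C_A = 0.7250).
Fraction of consumed A going to P: r_P/(r_P+r_Q) = 0.08941.
C_P = 0.08941·C_{A0}·X = 0.08941×1.45×0.500 = 0.0648 mol·L⁻¹; Y_P = C_P/C_{A0} = 0.0447.

0.0447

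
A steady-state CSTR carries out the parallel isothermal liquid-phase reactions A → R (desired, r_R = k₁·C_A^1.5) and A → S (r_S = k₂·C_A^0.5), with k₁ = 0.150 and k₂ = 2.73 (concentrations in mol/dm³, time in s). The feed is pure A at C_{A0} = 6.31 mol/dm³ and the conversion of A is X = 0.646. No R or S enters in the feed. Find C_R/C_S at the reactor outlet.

0.123

Exit C_A = C_{A0}(1−X) = 6.31×0.354 = 2.234 mol/dm³.
In a CSTR the entire volume is at exit conditions, so r_R = 0.150×2.234^1.5 = 0.5008 and r_S = 2.73×2.234^0.5 = 4.080.
Overall selectivity = C_R/C_S = r_Rτ/(r_Sτ) = r_R/r_S = 0.123.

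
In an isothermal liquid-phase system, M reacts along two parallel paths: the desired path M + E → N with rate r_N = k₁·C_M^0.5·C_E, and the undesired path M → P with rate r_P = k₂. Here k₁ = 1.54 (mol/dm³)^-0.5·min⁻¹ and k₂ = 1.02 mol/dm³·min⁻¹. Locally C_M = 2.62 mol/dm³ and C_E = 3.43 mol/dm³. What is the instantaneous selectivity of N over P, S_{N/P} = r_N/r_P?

S_{N/P} = r_N/r_P = (k₁·C_M^0.5·C_E)/(k₂) = (k₁/k₂)·C_M^0.5·C_E.
= (1.54×2.620^0.5×3.430) / (1.02) = 8.550/1.020 = 8.38.

8.38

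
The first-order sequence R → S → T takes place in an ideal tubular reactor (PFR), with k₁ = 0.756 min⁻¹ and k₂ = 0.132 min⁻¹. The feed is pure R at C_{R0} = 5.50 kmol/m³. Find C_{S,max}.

3.80 kmol/m³

At the optimum, C_{S,max}/C_{R0} = (k₁/k₂)^[k₂/(k₂−k₁)].
= (0.756/0.132)^(0.132/(0.132−0.756)) = (5.727)^(-0.2115) = 0.6913.
C_{S,max} = 0.6913×5.50 = 3.80 kmol/m³.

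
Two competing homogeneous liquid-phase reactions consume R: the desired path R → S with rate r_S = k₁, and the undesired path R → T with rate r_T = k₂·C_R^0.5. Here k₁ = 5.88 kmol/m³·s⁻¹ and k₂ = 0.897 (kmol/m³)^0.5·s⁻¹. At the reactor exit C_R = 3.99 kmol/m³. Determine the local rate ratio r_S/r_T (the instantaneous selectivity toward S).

3.28

S_{S/T} = r_S/r_T = (k₁)/(k₂·C_R^0.5) = (k₁/k₂)·C_R^-0.5.
= (5.88) / (0.897×3.990^0.5) = 5.880/1.792 = 3.28.
The undesired path is higher order in R, so low C_R (CSTR or dilute feed) favours S.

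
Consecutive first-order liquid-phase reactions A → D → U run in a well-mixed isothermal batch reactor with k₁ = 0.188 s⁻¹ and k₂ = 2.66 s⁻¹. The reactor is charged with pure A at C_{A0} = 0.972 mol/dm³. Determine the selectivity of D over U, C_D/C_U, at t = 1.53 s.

0.287

Solving the coupled first-order balances gives C_D(t) = [k₁/(k₂−k₁)]·C_{A0}·(e^(−k₁t) − e^(−k₂t)).
e^(−k₁t) = e^(−0.188×1.53) = e^(−0.2876) = 0.7500; e^(−k₂t) = e^(−4.070) = 0.01708.
C_D = 0.188×0.972/(2.66−0.188) × (0.7500−0.01708) = 0.07392×0.7330 = 0.05418 mol/dm³.
C_A = C_{A0}e^(−k₁t) = 0.7290 mol/dm³, so C_U = C_{A0}−C_A−C_D = 0.1888 mol/dm³; C_D/C_U = 0.287.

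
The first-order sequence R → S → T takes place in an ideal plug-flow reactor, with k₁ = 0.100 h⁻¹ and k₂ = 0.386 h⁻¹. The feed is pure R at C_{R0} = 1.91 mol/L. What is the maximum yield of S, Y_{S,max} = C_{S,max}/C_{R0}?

0.162

For a first-order series the maximum intermediate yield is C_{S,max}/C_{R0} = (k₁/k₂)^[k₂/(k₂−k₁)].
= (0.100/0.386)^(0.386/(0.386−0.100)) = (0.2591)^(1.350) = 0.1616.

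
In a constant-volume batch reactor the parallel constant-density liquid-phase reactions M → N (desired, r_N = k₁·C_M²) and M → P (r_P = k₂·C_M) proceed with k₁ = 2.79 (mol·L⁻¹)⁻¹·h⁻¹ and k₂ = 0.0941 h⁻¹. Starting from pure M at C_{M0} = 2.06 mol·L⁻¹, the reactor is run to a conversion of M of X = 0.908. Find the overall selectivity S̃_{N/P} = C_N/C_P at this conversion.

23.8

C_M = C_{M0}(1−X) = 0.1895 mol·L⁻¹.
Along a PFR/batch, dC_P/dC_M = −r_P/(r_N+r_P) = −k₂/(k₂+k₁·C_M).
Integrating from C_{M0} to C_M: C_P = (0.0941/2.79)·ln[(0.0941+2.79·2.06)/(0.0941+2.79·0.190)] = 0.03373·ln(5.841/0.6229) = 0.07550 mol·L⁻¹.
Then C_N = (C_{M0}−C_M) − C_P = 1.870 − 0.07550 = 1.795 mol·L⁻¹.
S̃_{N/P} = C_N/C_P = 1.795/0.07550 = 23.8.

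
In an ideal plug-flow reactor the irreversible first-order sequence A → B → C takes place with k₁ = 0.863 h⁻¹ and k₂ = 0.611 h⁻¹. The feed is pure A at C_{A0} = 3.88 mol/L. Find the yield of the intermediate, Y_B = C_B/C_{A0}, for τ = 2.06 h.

Solving the coupled first-order balances gives C_B(τ) = [k₁/(k₂−k₁)]·C_{A0}·(e^(−k₁τ) − e^(−k₂τ)).
e^(−k₁τ) = e^(−0.863×2.06) = e^(−1.778) = 0.1690; e^(−k₂τ) = e^(−1.259) = 0.2840.
C_B = 0.863×3.88/(0.611−0.863) × (0.1690−0.2840) = (-13.29)×(-0.1150) = 1.528 mol/L.
Y_B = C_B/C_{A0} = 1.528/3.88 = 0.394.

0.394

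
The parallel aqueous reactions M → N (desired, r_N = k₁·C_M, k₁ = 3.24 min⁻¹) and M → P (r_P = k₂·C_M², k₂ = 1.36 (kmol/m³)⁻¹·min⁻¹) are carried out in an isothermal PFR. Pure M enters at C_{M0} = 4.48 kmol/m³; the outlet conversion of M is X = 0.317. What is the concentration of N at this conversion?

0.552 kmol/m³

C_M = C_{M0}(1−X) = 3.060 kmol/m³.
Along a PFR/batch, dC_N/dC_M = −r_N/(r_N+r_P) = −k₁/(k₁+k₂·C_M).
Integrating from C_{M0} to C_M: C_N = (3.24/1.36)·ln[(3.24+1.36·4.48)/(3.24+1.36·3.06)] = 2.382·ln(9.333/7.401) = 0.5524 kmol/m³.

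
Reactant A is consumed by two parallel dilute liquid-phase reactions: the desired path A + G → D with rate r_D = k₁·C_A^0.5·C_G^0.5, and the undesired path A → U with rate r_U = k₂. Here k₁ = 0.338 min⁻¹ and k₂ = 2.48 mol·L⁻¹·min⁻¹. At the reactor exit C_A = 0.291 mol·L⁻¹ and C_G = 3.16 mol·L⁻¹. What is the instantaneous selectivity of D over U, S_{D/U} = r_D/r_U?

0.131

S_{D/U} = r_D/r_U = (k₁·C_A^0.5·C_G^0.5)/(k₂) = (k₁/k₂)·C_A^0.5·C_G^0.5.
= (0.338×0.2910^0.5×3.160^0.5) / (2.48) = 0.3241/2.480 = 0.131.
Since the desired path is higher order in A, keeping C_A high (PFR or concentrated feed) favours D.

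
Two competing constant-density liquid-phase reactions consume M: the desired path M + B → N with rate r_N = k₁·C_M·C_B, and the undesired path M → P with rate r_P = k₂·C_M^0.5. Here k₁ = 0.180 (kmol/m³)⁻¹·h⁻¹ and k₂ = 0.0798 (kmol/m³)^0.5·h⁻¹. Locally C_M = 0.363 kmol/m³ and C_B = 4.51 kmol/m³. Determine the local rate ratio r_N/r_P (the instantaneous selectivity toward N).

6.13

S_{N/P} = r_N/r_P = (k₁·C_M·C_B)/(k₂·C_M^0.5) = (k₁/k₂)·C_M^0.5·C_B.
= (0.180×0.3630×4.510) / (0.0798×0.3630^0.5) = 0.2947/0.04808 = 6.13.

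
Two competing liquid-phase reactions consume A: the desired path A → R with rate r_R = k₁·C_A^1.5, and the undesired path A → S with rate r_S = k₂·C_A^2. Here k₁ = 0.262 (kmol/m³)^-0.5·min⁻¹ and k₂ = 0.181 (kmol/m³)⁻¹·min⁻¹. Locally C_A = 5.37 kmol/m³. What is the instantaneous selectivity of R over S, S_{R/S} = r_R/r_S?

0.625

S_{R/S} = r_R/r_S = (k₁·C_A^1.5)/(k₂·C_A^2) = (k₁/k₂)·C_A^-0.5.
= (0.262×5.370^1.5) / (0.181×5.370^2) = 3.260/5.219 = 0.625.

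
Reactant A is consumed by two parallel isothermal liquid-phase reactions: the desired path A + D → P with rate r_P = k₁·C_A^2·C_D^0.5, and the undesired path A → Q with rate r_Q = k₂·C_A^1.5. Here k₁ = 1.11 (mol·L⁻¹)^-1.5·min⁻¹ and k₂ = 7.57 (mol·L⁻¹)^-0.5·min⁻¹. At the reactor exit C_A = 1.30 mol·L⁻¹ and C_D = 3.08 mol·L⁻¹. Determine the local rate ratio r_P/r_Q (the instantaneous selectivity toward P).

0.293

S_{P/Q} = r_P/r_Q = (k₁·C_A^2·C_D^0.5)/(k₂·C_A^1.5) = (k₁/k₂)·C_A^0.5·C_D^0.5.
= (1.11×1.300^2×3.080^0.5) / (7.57×1.300^1.5) = 3.292/11.22 = 0.293.
Since the desired path is higher order in A, keeping C_A high (PFR or concentrated feed) favours P.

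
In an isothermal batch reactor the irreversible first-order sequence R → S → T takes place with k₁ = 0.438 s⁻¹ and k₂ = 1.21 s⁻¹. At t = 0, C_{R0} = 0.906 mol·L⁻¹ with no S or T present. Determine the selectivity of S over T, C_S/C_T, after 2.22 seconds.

Solving the coupled first-order balances gives C_S(t) = [k₁/(k₂−k₁)]·C_{R0}·(e^(−k₁t) − e^(−k₂t)).
e^(−k₁t) = e^(−0.438×2.22) = e^(−0.9724) = 0.3782; e^(−k₂t) = e^(−2.686) = 0.06814.
C_S = 0.438×0.906/(1.21−0.438) × (0.3782−0.06814) = 0.5140×0.3101 = 0.1594 mol·L⁻¹.
C_R = C_{R0}e^(−k₁t) = 0.3426 mol·L⁻¹, so C_T = C_{R0}−C_R−C_S = 0.4040 mol·L⁻¹; C_S/C_T = 0.395.

0.395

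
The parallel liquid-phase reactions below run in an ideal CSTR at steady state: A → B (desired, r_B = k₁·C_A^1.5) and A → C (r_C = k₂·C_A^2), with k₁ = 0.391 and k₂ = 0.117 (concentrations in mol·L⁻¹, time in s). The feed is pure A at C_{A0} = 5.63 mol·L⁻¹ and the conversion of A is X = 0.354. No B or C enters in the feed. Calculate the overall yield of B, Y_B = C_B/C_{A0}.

0.225

Exit C_A = C_{A0}(1−X) = 5.63×0.646 = 3.637 mol·L⁻¹.
A CSTR operates uniformly at the exit composition, giving r_B = 2.712 and r_C = 1.548 (each k·C_A^n at C_A = 3.637).
Fraction of consumed A going to B: r_B/(r_B+r_C) = 0.6367.
C_B = 0.6367·C_{A0}·X = 0.6367×5.63×0.354 = 1.27 mol·L⁻¹; Y_B = C_B/C_{A0} = 0.225.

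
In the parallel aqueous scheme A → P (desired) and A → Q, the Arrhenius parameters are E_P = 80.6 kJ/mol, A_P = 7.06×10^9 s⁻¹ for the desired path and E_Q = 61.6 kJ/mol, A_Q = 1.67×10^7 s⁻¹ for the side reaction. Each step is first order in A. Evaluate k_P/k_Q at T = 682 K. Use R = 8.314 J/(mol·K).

k_P/k_Q = (A_P/A_Q)·exp[−(E_P−E_Q)/(RT)] = (A_P/A_Q)·exp[(E_Q−E_P)/(RT)].
(E_Q−E_P)/(RT) = (61.6−80.6)×10³/(8.314×682) = -19000/5670 = -3.351.
k_P/k_Q = (7.06×10^9/1.67×10^7)·exp(-3.351) = 422.8 × 0.03505 = 14.8.
Since E_P > E_Q, raising the temperature improves selectivity toward P.

14.8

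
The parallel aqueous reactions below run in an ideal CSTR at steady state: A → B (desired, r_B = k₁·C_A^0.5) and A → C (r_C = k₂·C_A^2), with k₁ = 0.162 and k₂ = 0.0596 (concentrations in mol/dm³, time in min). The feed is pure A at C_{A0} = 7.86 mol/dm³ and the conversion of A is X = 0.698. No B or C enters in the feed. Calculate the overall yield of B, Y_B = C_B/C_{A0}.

Exit C_A = C_{A0}(1−X) = 7.86×0.302 = 2.374 mol/dm³.
Rates in a CSTR are evaluated at the outlet concentration: r_B = 0.162×2.374^0.5 = 0.2496, r_C = 0.0596×2.374^2 = 0.3358.
Fraction of consumed A going to B: r_B/(r_B+r_C) = 0.4264.
C_B = 0.4264·C_{A0}·X = 0.4264×7.86×0.698 = 2.34 mol/dm³; Y_B = C_B/C_{A0} = 0.298.

0.298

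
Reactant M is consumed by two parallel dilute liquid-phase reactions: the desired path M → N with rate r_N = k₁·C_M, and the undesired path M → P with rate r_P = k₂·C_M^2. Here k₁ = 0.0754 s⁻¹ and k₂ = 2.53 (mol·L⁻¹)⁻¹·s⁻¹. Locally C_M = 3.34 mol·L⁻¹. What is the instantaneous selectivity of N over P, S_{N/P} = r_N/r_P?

0.00892

S_{N/P} = r_N/r_P = (k₁·C_M)/(k₂·C_M^2) = (k₁/k₂)·C_M⁻¹.
= (0.0754×3.340) / (2.53×3.340^2) = 0.2518/28.22 = 0.00892.
The undesired path is higher order in M, so low C_M (CSTR or dilute feed) favours N.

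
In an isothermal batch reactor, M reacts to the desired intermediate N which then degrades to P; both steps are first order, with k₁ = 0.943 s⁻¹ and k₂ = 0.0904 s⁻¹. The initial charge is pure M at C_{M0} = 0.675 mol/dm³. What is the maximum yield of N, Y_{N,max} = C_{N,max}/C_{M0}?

0.780

Evaluating C_N at t_opt = ln(k₂/k₁)/(k₂−k₁) gives C_{N,max}/C_{M0} = (k₁/k₂)^[k₂/(k₂−k₁)].
= (0.943/0.0904)^(0.0904/(0.0904−0.943)) = (10.43)^(-0.1060) = 0.7799.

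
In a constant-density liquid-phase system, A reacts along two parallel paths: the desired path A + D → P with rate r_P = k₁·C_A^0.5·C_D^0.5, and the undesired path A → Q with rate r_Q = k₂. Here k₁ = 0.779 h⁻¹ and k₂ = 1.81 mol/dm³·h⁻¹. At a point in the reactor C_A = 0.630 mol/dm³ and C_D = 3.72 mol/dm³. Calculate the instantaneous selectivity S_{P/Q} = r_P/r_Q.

0.659

S_{P/Q} = r_P/r_Q = (k₁·C_A^0.5·C_D^0.5)/(k₂) = (k₁/k₂)·C_A^0.5·C_D^0.5.
= (0.779×0.6300^0.5×3.720^0.5) / (1.81) = 1.193/1.810 = 0.659.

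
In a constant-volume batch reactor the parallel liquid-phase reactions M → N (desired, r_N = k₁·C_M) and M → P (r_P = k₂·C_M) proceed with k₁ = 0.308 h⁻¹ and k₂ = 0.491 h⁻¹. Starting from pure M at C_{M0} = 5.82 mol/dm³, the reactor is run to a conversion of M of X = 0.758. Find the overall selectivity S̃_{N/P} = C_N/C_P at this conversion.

C_M = C_{M0}(1−X) = 1.408 mol/dm³.
Both paths are first order in M, so the instantaneous fraction to N is constant: dC_N/d(−C_M) = k₁/(k₁+k₂) = 0.3855.
C_N = 0.3855·(C_{M0}−C_M) = 0.3855×4.412 = 1.70 mol/dm³.
C_P = (C_{M0}−C_M)−C_N = 2.711 mol/dm³; S̃_{N/P} = 1.701/2.711 = 0.627.

0.627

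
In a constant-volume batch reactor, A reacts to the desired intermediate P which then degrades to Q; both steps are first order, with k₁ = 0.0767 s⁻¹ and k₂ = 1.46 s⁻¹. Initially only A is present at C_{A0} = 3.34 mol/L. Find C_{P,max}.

For a first-order series the maximum intermediate yield is C_{P,max}/C_{A0} = (k₁/k₂)^[k₂/(k₂−k₁)].
= (0.0767/1.46)^(1.46/(1.46−0.0767)) = (0.05253)^(1.055) = 0.04462.
C_{P,max} = 0.04462×3.34 = 0.149 mol/L.

0.149 mol/L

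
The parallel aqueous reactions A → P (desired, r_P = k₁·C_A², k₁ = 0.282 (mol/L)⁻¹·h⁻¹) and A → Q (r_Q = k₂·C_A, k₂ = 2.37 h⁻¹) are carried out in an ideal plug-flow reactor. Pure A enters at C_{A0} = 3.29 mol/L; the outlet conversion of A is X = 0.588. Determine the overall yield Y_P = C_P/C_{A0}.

C_A = C_{A0}(1−X) = 1.355 mol/L.
Along a PFR/batch, dC_Q/dC_A = −r_Q/(r_P+r_Q) = −k₂/(k₂+k₁·C_A).
Integrating from C_{A0} to C_A: C_Q = (2.37/0.282)·ln[(2.37+0.282·3.29)/(2.37+0.282·1.36)] = 8.404·ln(3.298/2.752) = 1.520 mol/L.
Then C_P = (C_{A0}−C_A) − C_Q = 1.935 − 1.520 = 0.4148 mol/L.
Y_P = C_P/C_{A0} = 0.4148/3.29 = 0.126.

0.126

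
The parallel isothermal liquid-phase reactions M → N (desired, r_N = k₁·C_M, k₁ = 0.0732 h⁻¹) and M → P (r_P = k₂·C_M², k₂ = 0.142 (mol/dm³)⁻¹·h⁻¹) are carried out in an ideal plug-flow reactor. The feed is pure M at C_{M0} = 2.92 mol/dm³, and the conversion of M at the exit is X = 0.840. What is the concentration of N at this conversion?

0.645 mol/dm³

C_M = C_{M0}(1−X) = 0.4672 mol/dm³.
Along a PFR/batch, dC_N/dC_M = −r_N/(r_N+r_P) = −k₁/(k₁+k₂·C_M).
Integrating from C_{M0} to C_M: C_N = (0.0732/0.142)·ln[(0.0732+0.142·2.92)/(0.0732+0.142·0.467)] = 0.5155·ln(0.4878/0.1395) = 0.6452 mol/dm³.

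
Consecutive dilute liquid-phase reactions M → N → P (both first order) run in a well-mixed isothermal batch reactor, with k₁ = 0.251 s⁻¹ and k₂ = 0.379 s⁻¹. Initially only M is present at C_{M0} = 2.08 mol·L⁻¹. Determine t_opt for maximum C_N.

3.22 s

Setting dC_N/dt = 0 gives t_opt = ln(k₂/k₁)/(k₂−k₁).
= ln(0.379/0.251)/(0.379−0.251) = ln(1.510)/0.1280 = 0.4121/0.1280 = 3.22 s.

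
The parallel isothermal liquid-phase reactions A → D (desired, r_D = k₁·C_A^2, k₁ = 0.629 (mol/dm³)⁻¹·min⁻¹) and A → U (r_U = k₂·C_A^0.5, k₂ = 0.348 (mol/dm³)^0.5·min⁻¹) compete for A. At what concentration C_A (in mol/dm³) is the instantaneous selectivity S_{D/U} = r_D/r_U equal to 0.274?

S_{D/U} = (k₁/k₂)·C_A^1.5 ⇒ C_A = (S·k₂/k₁)^(1/1.5).
= (0.274×0.348/0.629)^(0.6667) = (0.1516)^(0.6667) = 0.284 mol/dm³.

0.284 mol/dm³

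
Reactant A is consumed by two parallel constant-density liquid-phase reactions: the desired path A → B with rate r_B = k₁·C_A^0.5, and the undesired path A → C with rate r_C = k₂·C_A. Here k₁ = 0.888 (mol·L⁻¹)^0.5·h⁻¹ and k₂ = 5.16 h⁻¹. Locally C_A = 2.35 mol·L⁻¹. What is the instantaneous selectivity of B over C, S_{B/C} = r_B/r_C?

S_{B/C} = r_B/r_C = (k₁·C_A^0.5)/(k₂·C_A) = (k₁/k₂)·C_A^-0.5.
= (0.888×2.350^0.5) / (5.16×2.350) = 1.361/12.13 = 0.112.

0.112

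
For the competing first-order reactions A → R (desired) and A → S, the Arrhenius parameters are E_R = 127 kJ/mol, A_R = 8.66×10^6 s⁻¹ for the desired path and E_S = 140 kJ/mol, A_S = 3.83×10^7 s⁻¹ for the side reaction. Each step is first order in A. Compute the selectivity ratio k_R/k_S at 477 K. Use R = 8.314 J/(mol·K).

Since both paths have the same order in A, the concentration cancels and S_{R/S} = k_R/k_S = (A_R/A_S)·exp[(E_S−E_R)/(RT)].
(E_S−E_R)/(RT) = (140−127)×10³/(8.314×477) = 13000/3966 = 3.278.
k_R/k_S = (8.66×10^6/3.83×10^7)·exp(3.278) = 0.2261 × 26.52 = 6.00.

6.00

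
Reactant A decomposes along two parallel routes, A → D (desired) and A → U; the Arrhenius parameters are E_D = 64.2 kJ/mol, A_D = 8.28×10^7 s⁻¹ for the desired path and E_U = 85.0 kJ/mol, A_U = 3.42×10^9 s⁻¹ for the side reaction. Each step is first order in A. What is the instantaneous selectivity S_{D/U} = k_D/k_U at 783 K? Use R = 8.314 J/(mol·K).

Since both paths have the same order in A, the concentration cancels and S_{D/U} = k_D/k_U = (A_D/A_U)·exp[(E_U−E_D)/(RT)].
(E_U−E_D)/(RT) = (85.0−64.2)×10³/(8.314×783) = 20800/6510 = 3.195.
k_D/k_U = (8.28×10^7/3.42×10^9)·exp(3.195) = 0.02421 × 24.41 = 0.591.

0.591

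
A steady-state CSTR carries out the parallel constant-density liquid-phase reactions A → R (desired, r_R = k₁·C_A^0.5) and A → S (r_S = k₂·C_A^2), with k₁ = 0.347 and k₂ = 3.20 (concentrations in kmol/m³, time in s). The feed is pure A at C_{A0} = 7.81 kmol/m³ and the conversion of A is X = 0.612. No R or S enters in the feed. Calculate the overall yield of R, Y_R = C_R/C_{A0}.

0.0123

Exit C_A = C_{A0}(1−X) = 7.81×0.388 = 3.030 kmol/m³.
Rates in a CSTR are evaluated at the outlet concentration: r_R = 0.347×3.030^0.5 = 0.6040, r_S = 3.20×3.030^2 = 29.38.
Fraction of consumed A going to R: r_R/(r_R+r_S) = 0.02014.
C_R = 0.02014·C_{A0}·X = 0.02014×7.81×0.612 = 0.0963 kmol/m³; Y_R = C_R/C_{A0} = 0.0123.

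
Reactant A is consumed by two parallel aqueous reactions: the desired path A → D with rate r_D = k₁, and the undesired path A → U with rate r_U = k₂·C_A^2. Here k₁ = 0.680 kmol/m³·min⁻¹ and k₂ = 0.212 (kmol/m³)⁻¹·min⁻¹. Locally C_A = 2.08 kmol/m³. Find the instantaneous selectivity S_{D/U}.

0.741

S_{D/U} = r_D/r_U = (k₁)/(k₂·C_A^2) = (k₁/k₂)·C_A^-2.
= (0.680) / (0.212×2.080^2) = 0.6800/0.9172 = 0.741.
The undesired path is higher order in A, so low C_A (CSTR or dilute feed) favours D.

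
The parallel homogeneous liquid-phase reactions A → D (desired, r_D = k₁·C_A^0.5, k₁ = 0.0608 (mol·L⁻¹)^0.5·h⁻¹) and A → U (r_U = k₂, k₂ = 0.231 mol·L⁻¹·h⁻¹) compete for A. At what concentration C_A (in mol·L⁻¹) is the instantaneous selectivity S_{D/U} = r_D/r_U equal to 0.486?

3.41 mol·L⁻¹

S_{D/U} = (k₁/k₂)·C_A^0.5 ⇒ C_A = (S·k₂/k₁)^(2).
= (0.486×0.231/0.0608)^(2) = (1.846)^(2) = 3.41 mol·L⁻¹.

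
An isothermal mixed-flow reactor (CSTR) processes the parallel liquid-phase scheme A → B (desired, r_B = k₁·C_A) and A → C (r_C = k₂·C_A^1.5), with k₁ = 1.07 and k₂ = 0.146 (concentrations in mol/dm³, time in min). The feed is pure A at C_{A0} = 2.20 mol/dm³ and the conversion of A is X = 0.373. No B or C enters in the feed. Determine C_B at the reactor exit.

0.707 mol/dm³

Exit C_A = C_{A0}(1−X) = 2.20×0.627 = 1.379 mol/dm³.
In a CSTR the entire volume is at exit conditions, so r_B = 1.07×1.379 = 1.476 and r_C = 0.146×1.379^1.5 = 0.2365.
Fraction of consumed A going to B: r_B/(r_B+r_C) = 0.8619.
C_B = 0.8619·C_{A0}·X = 0.8619×2.20×0.373 = 0.707 mol/dm³.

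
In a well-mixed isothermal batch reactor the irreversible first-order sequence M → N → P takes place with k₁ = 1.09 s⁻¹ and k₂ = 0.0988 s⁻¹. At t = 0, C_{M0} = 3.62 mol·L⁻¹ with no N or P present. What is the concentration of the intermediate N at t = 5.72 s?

For first-order series with pure M initially, C_N(t) = k₁C_{M0}/(k₂−k₁)·(e^(−k₁t) − e^(−k₂t)).
e^(−k₁t) = e^(−1.09×5.72) = e^(−6.235) = 0.001960; e^(−k₂t) = e^(−0.5651) = 0.5683.
C_N = 1.09×3.62/(0.0988−1.09) × (0.001960−0.5683) = (-3.981)×(-0.5663) = 2.254 mol·L⁻¹.

2.25 mol·L⁻¹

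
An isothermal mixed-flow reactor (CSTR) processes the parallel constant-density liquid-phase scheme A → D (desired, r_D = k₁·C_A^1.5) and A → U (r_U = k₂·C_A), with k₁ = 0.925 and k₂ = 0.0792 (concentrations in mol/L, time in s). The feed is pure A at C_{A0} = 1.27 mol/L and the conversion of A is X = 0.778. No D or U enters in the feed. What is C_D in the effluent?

Exit C_A = C_{A0}(1−X) = 1.27×0.222 = 0.2819 mol/L.
In a CSTR the entire volume is at exit conditions, so r_D = 0.925×0.2819^1.5 = 0.1385 and r_U = 0.0792×0.2819 = 0.02233.
Fraction of consumed A going to D: r_D/(r_D+r_U) = 0.8611.
C_D = 0.8611·C_{A0}·X = 0.8611×1.27×0.778 = 0.851 mol/L.

0.851 mol/L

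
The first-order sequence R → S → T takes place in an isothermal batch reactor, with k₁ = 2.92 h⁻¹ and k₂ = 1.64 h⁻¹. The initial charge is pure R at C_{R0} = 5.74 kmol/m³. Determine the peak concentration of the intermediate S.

For a first-order series the maximum intermediate yield is C_{S,max}/C_{R0} = (k₁/k₂)^[k₂/(k₂−k₁)].
= (2.92/1.64)^(1.64/(1.64−2.92)) = (1.780)^(-1.281) = 0.4775.
C_{S,max} = 0.4775×5.74 = 2.74 kmol/m³.

2.74 kmol/m³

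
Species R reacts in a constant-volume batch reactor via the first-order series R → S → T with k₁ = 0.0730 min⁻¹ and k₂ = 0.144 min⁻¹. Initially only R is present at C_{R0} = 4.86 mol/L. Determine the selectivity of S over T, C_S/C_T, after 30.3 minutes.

0.126

The intermediate concentration in a first-order A→B→C sequence is C_S = k₁C_{R0}(e^(−k₁t) − e^(−k₂t))/(k₂−k₁).
e^(−k₁t) = e^(−0.0730×30.3) = e^(−2.212) = 0.1095; e^(−k₂t) = e^(−4.363) = 0.01274.
C_S = 0.0730×4.86/(0.144−0.0730) × (0.1095−0.01274) = 4.997×0.09675 = 0.4835 mol/L.
C_R = C_{R0}e^(−k₁t) = 0.5321 mol/L, so C_T = C_{R0}−C_R−C_S = 3.844 mol/L; C_S/C_T = 0.126.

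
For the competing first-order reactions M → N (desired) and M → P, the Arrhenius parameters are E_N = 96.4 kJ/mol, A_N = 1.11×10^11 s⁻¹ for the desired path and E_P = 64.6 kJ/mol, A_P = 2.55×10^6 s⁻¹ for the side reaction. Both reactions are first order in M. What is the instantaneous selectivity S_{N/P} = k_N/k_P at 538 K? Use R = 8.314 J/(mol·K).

Since both paths have the same order in M, the concentration cancels and S_{N/P} = k_N/k_P = (A_N/A_P)·exp[(E_P−E_N)/(RT)].
(E_P−E_N)/(RT) = (64.6−96.4)×10³/(8.314×538) = -31800/4473 = -7.109.
k_N/k_P = (1.11×10^11/2.55×10^6)·exp(-7.109) = 43529 × 8.174×10^-4 = 35.6.
Since E_N > E_P, raising the temperature improves selectivity toward N.

35.6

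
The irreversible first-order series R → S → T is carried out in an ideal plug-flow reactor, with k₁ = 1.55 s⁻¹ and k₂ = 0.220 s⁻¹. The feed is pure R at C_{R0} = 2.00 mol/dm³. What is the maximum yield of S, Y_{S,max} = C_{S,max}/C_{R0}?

At the optimum, C_{S,max}/C_{R0} = (k₁/k₂)^[k₂/(k₂−k₁)].
= (1.55/0.220)^(0.220/(0.220−1.55)) = (7.045)^(-0.1654) = 0.7240.

0.724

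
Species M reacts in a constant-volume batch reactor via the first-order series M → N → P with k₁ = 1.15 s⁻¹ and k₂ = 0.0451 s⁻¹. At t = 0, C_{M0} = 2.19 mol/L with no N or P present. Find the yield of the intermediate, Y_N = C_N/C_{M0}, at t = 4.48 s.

0.844

Solving the coupled first-order balances gives C_N(t) = [k₁/(k₂−k₁)]·C_{M0}·(e^(−k₁t) − e^(−k₂t)).
e^(−k₁t) = e^(−1.15×4.48) = e^(−5.152) = 0.005788; e^(−k₂t) = e^(−0.2020) = 0.8171.
C_N = 1.15×2.19/(0.0451−1.15) × (0.005788−0.8171) = (-2.279)×(-0.8113) = 1.849 mol/L.
Y_N = C_N/C_{M0} = 1.849/2.19 = 0.844.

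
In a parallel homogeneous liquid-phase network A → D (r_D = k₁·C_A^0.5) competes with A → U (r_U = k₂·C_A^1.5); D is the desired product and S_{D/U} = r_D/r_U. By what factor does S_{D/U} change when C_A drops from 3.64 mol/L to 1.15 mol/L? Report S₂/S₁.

S_{D/U} = (k₁/k₂)·C_A⁻¹, so S₂/S₁ = (C_{A,2}/C_{A,1})⁻¹.
= 3.64/1.15 = 3.17.

3.17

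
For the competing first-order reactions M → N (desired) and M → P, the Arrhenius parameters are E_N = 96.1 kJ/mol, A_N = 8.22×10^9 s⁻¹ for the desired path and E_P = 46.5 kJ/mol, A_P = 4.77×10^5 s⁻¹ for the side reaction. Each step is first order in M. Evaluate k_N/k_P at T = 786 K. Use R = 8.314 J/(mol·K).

8.71

k_N/k_P = (A_N/A_P)·exp[−(E_N−E_P)/(RT)] = (A_N/A_P)·exp[(E_P−E_N)/(RT)].
(E_P−E_N)/(RT) = (46.5−96.1)×10³/(8.314×786) = -49600/6535 = -7.590.
k_N/k_P = (8.22×10^9/4.77×10^5)·exp(-7.590) = 17233 × 5.054×10^-4 = 8.71.
Since E_N > E_P, raising the temperature improves selectivity toward N.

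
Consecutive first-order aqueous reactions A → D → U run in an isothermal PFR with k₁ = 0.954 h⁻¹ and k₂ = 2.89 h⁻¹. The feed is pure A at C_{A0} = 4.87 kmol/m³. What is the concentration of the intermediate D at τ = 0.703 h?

0.913 kmol/m³

The intermediate concentration in a first-order A→B→C sequence is C_D = k₁C_{A0}(e^(−k₁τ) − e^(−k₂τ))/(k₂−k₁).
e^(−k₁τ) = e^(−0.954×0.703) = e^(−0.6707) = 0.5114; e^(−k₂τ) = e^(−2.032) = 0.1311.
C_D = 0.954×4.87/(2.89−0.954) × (0.5114−0.1311) = 2.400×0.3803 = 0.9125 kmol/m³.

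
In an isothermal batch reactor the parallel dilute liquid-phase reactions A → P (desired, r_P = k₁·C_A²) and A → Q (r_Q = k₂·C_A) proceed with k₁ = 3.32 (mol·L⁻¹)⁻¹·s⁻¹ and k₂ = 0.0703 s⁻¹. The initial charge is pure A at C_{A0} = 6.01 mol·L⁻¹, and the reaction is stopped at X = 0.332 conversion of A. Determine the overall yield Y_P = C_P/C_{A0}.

C_A = C_{A0}(1−X) = 4.015 mol·L⁻¹.
Along a PFR/batch, dC_Q/dC_A = −r_Q/(r_P+r_Q) = −k₂/(k₂+k₁·C_A).
Integrating from C_{A0} to C_A: C_Q = (0.0703/3.32)·ln[(0.0703+3.32·6.01)/(0.0703+3.32·4.01)] = 0.02117·ln(20.02/13.40) = 0.008506 mol·L⁻¹.
Then C_P = (C_{A0}−C_A) − C_Q = 1.995 − 0.008506 = 1.987 mol·L⁻¹.
Y_P = C_P/C_{A0} = 1.987/6.01 = 0.331.

0.331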